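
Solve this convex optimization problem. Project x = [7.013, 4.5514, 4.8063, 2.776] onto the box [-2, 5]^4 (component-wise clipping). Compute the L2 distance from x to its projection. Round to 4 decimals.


Project each component onto [-2, 5].
clip(7.013) = 5.0, clip(4.5514) = 4.5514, clip(4.8063) = 4.8063, clip(2.776) = 2.776
Projection = [5.0, 4.5514, 4.8063, 2.776]
Squared diffs: [4.0522, 0.0, 0.0, 0.0]
Distance = sqrt(4.0522) = 2.013


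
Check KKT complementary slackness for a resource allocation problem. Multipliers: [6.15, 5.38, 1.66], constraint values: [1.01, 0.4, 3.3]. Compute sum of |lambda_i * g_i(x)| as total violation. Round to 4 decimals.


KKT complementary slackness check:
lambda_1 * g_1 = 6.15 * 1.01 = 6.2115
lambda_2 * g_2 = 5.38 * 0.4 = 2.152
lambda_3 * g_3 = 1.66 * 3.3 = 5.478
Total violation = 6.2115 + 2.152 + 5.478 = 13.8415


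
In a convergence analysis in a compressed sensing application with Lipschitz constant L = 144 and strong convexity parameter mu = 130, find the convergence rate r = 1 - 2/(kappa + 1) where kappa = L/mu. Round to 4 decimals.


Step 1: Compute the condition number.
kappa = L/mu = 144/130 = 1.1077
Step 2: Compute the convergence rate.
r = 1 - 2/(kappa + 1) = 1 - 2*mu/(L + mu) = (L - mu)/(L + mu) = 14/274 = 0.0511


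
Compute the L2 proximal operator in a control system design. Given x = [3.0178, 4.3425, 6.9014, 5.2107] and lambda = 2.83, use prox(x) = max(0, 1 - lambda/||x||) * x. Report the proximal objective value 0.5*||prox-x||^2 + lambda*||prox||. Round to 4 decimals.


Step 1: Compute ||x||.
||x|| = 10.1363
Step 2: Compute scaling factor.
scale = max(0, 1 - 2.83/10.1363) = 0.7208
Step 3: prox(x) = [2.1752, 3.1301, 4.9746, 3.7559]
||prox(x)|| = 7.3063
Step 4: Proximal objective.
0.5*||prox-x||^2 = 4.0045
lambda*||prox|| = 20.6768
Total = 24.6814


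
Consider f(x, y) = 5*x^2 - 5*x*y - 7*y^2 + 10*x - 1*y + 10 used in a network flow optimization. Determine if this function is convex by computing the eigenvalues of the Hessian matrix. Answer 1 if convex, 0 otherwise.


The Hessian of f(x,y) = 5*x^2 - 5*x*y - 7*y^2 + 10*x - 1*y + 10 is:
H = [[10, -5], [-5, -14]]
Trace = 10 - 14 = -4
Determinant = 10*-14 - (-5)^2 = -165
Discriminant = (-4)^2 - 4*-165 = 676.0
Eigenvalues: lambda_1 = -15.0, lambda_2 = 11.0
The function is not convex.

0


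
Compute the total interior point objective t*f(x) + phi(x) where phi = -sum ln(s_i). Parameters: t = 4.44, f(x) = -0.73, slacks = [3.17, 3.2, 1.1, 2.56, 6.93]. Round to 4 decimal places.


Step 1: Compute log-barrier.
ln values: [1.1537, 1.1632, 0.0953, 0.94, 1.9359]
phi = -(1.1537 + 1.1632 + 0.0953 + 0.94 + 1.9359) = -5.2881
Step 2: Compute augmented objective.
t*f(x) = 4.44*-0.73 = -3.2412
Total = -3.2412 - 5.2881 = -8.5293


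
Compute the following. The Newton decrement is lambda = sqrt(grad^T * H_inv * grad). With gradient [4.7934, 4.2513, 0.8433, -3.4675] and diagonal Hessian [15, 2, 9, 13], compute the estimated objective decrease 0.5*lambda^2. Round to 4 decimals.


Step 1: H is diagonal, so H^(-1) * g = [0.3196, 2.1257, 0.0937, -0.2667].
Step 2: g^T H^(-1) g = sum_i g_i^2 / H_ii
  = (4.7934)^2/15 + (4.2513)^2/2 + (0.8433)^2/9 + (-3.4675)^2/13
  = 1.5318 + 9.0368 + 0.079 + 0.9249 = 11.5725
Step 3: Objective decrease = 0.5 * g^T H^(-1) g = 5.7862


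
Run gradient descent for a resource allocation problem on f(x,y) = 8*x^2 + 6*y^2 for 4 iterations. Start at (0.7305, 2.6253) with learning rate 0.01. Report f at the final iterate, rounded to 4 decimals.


Gradient descent on f(x,y) = 8*x^2 + 6*y^2.
Starting point: (0.7305, 2.6253), alpha = 0.01
Step 1: grad_x = 2*8*0.7305 = 11.688, grad_y = 2*6*2.6253 = 31.5036
  x_1 = 0.7305 - 0.01*11.688 = 0.6136
  y_1 = 2.6253 - 0.01*31.5036 = 2.3103
Step 2: grad_x = 2*8*0.6136 = 9.8179, grad_y = 2*6*2.3103 = 27.7232
  x_2 = 0.6136 - 0.01*9.8179 = 0.5154
  y_2 = 2.3103 - 0.01*27.7232 = 2.033
Step 3: grad_x = 2*8*0.5154 = 8.2471, grad_y = 2*6*2.033 = 24.3964
  x_3 = 0.5154 - 0.01*8.2471 = 0.433
  y_3 = 2.033 - 0.01*24.3964 = 1.7891
Step 4: grad_x = 2*8*0.433 = 6.9275, grad_y = 2*6*1.7891 = 21.4688
  x_4 = 0.433 - 0.01*6.9275 = 0.3637
  y_4 = 1.7891 - 0.01*21.4688 = 1.5744
f(0.3637, 1.5744) = 8*0.3637^2 + 6*1.5744^2 = 15.9302


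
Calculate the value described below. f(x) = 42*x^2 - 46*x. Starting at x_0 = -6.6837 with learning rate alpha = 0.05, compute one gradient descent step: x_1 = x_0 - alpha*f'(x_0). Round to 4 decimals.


We compute the gradient at x_0 and apply the update.
f'(x) = 84*x - 46
f'(-6.6837) = 84*-6.6837 - 46 = -607.4308
x_1 = -6.6837 - 0.05*-607.4308 = 23.6878


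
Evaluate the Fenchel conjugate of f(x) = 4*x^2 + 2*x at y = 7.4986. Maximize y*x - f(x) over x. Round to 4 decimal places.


f*(y) = sup_x {y*x - a*x^2 - b*x} = sup_x {(y-b)*x - a*x^2}
FOC: (y - b) - 2a*x = 0 => x* = (y - b)/(2a)
x* = (7.4986 - 2)/(2*4) = 0.6873
f*(7.4986) = (y-b)^2/(4a) = (7.4986 - 2)^2/(4*4)
= 30.2346/16 = 1.8897


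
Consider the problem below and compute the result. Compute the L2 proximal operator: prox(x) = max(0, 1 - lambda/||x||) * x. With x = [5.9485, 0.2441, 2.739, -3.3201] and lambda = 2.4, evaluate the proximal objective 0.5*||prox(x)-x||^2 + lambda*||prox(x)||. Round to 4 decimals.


Step 1: Compute ||x||.
||x|| = 7.3464
Step 2: Compute scaling factor.
scale = max(0, 1 - 2.4/7.3464) = 0.6733
Step 3: prox(x) = [4.0052, 0.1644, 1.8442, -2.2355]
||prox(x)|| = 4.9464
Step 4: Proximal objective.
0.5*||prox-x||^2 = 2.88
lambda*||prox|| = 11.8714
Total = 14.7513


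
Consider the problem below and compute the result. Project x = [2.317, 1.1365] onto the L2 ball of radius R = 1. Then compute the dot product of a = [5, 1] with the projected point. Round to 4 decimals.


Step 1: Compute ||x|| (intermediates to 6 decimals).
||x|| = sqrt(2.317^2 + 1.1365^2) = 2.580721
Step 2: Project.
Since ||x|| > R, scale = R/||x|| = 1/2.580721 = 0.387489, proj(x) = scale * x
proj(x) = [0.897812, 0.440381]
Step 3: Dot product.
a^T * proj(x) = 5*0.897812 + 1*0.440381 = 4.9294


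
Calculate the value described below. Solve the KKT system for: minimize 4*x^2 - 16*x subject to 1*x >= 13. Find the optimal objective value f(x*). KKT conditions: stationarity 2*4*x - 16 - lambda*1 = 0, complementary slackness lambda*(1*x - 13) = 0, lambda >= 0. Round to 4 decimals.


Step 1: Try lambda = 0 (constraint inactive).
x_unc = 16/(2*4) = 2.0
Check: 1*2.0 = 2.0 < 13 -- violated!
Step 2: Constraint must be active: 1*x = 13
x* = 13/1 = 13.0
lambda = (2*4*13.0 - 16)/1 = 88.0
Step 3: Compute optimal value.
f(x*) = 4*13.0^2 - 16*13.0 = 468.0


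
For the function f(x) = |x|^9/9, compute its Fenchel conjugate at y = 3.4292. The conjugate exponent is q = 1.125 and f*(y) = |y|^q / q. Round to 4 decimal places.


The conjugate exponent q satisfies 1/p + 1/q = 1.
p = 9, so q = 9/(9 - 1) = 1.125
|y|^q = 3.4292^1.125 = 4.0003
f*(3.4292) = 4.0003 / 1.125 = 3.5558


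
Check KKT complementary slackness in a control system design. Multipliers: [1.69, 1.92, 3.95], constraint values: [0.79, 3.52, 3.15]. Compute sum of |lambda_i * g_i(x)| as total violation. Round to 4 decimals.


KKT complementary slackness check:
lambda_1 * g_1 = 1.69 * 0.79 = 1.3351
lambda_2 * g_2 = 1.92 * 3.52 = 6.7584
lambda_3 * g_3 = 3.95 * 3.15 = 12.4425
Total violation = 1.3351 + 6.7584 + 12.4425 = 20.536


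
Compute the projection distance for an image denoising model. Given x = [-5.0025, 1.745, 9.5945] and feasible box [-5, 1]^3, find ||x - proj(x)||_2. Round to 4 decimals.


Project each component onto [-5, 1].
clip(-5.0025) = -5.0, clip(1.745) = 1.0, clip(9.5945) = 1.0
Projection = [-5.0, 1.0, 1.0]
Squared diffs: [0.0, 0.555, 73.8654]
Distance = sqrt(74.4204) = 8.6267


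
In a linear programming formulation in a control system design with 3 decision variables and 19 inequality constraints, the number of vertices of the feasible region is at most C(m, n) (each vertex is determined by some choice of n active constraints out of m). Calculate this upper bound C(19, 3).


Each vertex corresponds to some choice of n active constraints out of m, so the number of vertices is at most C(m, n) = m! / (n!(m-n)!).
m = 19, n = 3
Numerator: 19 * 18 * 17
Denominator: 3! = 6
C(19, 3) = 969


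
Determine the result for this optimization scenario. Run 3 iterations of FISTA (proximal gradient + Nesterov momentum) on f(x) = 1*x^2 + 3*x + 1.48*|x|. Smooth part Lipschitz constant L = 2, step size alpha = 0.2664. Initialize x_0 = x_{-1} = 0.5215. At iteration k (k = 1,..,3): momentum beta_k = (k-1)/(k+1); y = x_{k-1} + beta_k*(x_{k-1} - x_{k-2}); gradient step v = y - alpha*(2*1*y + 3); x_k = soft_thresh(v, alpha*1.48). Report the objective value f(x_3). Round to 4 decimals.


FISTA on f(x) = 1*x^2 + 3*x + 1.48*|x|
L = 2, alpha = 0.2664
Iteration 1: beta = 0.0, y = 0.5215 + 0.0*(0.5215 - 0.5215) = 0.5215
  grad(y) = 4.043, v = y - alpha*grad = -0.5556
  prox(v) = soft_thresh(-0.5556, 0.3943) = -0.1613
Iteration 2: beta = 0.3333, y = -0.1613 + 0.3333*(-0.1613 - 0.5215) = -0.3889
  grad(y) = 2.2222, v = y - alpha*grad = -0.9809
  prox(v) = soft_thresh(-0.9809, 0.3943) = -0.5866
Iteration 3: beta = 0.5, y = -0.5866 + 0.5*(-0.5866 + 0.1613) = -0.7993
  grad(y) = 1.4014, v = y - alpha*grad = -1.1726
  prox(v) = soft_thresh(-1.1726, 0.3943) = -0.7783
f(x_3) = 1*(-0.7783)^2 + 3*(-0.7783) + 1.48*|-0.7783| = -0.5773


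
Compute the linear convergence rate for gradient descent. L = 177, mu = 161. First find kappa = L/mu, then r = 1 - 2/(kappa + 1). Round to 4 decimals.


Step 1: Compute the condition number.
kappa = L/mu = 177/161 = 1.0994
Step 2: Compute the convergence rate.
r = 1 - 2/(kappa + 1) = 1 - 2*mu/(L + mu) = (L - mu)/(L + mu) = 16/338 = 0.0473


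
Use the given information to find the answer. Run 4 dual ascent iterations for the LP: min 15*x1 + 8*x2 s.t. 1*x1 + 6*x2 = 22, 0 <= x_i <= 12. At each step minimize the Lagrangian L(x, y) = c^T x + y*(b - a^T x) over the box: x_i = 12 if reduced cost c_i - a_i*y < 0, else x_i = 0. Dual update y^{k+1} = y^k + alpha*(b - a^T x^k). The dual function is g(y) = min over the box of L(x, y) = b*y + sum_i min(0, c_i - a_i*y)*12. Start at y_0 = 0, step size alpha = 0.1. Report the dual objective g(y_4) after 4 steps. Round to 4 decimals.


Dual ascent for LP: min 15*x1 + 8*x2, 1*x1 + 6*x2 = 22, 0 <= x_i <= 12
Step 1: y^k = 0.0, reduced costs: (15.0, 8.0)
  x^k = (0.0, 0.0), subgradient = b - a^T x = 22.0
  y^{k+1} = 0.0 + 0.1*22.0 = 2.2
Step 2: y^k = 2.2, reduced costs: (12.8, -5.2)
  x^k = (0.0, 12.0), subgradient = b - a^T x = -50.0
  y^{k+1} = 2.2 + 0.1*-50.0 = -2.8
Step 3: y^k = -2.8, reduced costs: (17.8, 24.8)
  x^k = (0.0, 0.0), subgradient = b - a^T x = 22.0
  y^{k+1} = -2.8 + 0.1*22.0 = -0.6
Step 4: y^k = -0.6, reduced costs: (15.6, 11.6)
  x^k = (0.0, 0.0), subgradient = b - a^T x = 22.0
  y^{k+1} = -0.6 + 0.1*22.0 = 1.6
Dual objective at y_4 = 1.6: reduced costs (13.4, -1.6), box minimizer x = (0.0, 12.0)
g(y_4) = b*y + (c1 - a1*y)*x1 + (c2 - a2*y)*x2 = 22*1.6 + 13.4*0.0 + (-1.6)*12.0 = 35.2 + 0.0 - 19.2 = 16.0


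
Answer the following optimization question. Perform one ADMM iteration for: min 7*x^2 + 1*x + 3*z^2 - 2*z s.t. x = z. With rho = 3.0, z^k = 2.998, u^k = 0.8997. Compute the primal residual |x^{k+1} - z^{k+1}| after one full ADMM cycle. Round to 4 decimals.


ADMM iteration with rho = 3.0, z^k = 2.998, u^k = 0.8997
Step 1: x-update.
Minimize 7*x^2 + 1*x + (3.0/2)*(x - 2.998 + 0.8997)^2
FOC: (2*7 + 3.0)*x = -1 + 3.0*(2.998 - 0.8997)
x^{k+1} = 0.3115
Step 2: z-update.
Minimize 3*z^2 - 2*z + (3.0/2)*(0.3115 - z + 0.8997)^2
FOC: (2*3 + 3.0)*z = 2 + 3.0*(0.3115 + 0.8997)
z^{k+1} = 0.6259
Step 3: u-update.
u^{k+1} = 0.8997 + 0.3115 - 0.6259 = 0.5852
Step 4: Primal residual = |0.3115 - 0.6259| = 0.3145


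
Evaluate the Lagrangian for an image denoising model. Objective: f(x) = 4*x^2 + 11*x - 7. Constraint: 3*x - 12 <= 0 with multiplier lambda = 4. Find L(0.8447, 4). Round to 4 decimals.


Step 1: Evaluate f(x).
f(0.8447) = 4*0.8447^2 + 11*0.8447 - 7 = 5.1458
Step 2: Evaluate g(x).
g(0.8447) = 3*0.8447 - 12 = -9.4659
Step 3: Compute Lagrangian.
L = 5.1458 + 4*-9.4659 = -32.7178


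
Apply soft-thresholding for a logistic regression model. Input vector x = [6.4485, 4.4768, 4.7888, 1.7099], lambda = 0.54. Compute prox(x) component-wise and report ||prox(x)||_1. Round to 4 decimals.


Soft-thresholding with lambda = 0.54:
prox(6.4485) = sign(6.4485)*max(|6.4485| - 0.54, 0) = 5.9085
prox(4.4768) = sign(4.4768)*max(|4.4768| - 0.54, 0) = 3.9368
prox(4.7888) = sign(4.7888)*max(|4.7888| - 0.54, 0) = 4.2488
prox(1.7099) = sign(1.7099)*max(|1.7099| - 0.54, 0) = 1.1699
prox(x) = [5.9085, 3.9368, 4.2488, 1.1699]
||prox(x)||_1 = 5.9085 + 3.9368 + 4.2488 + 1.1699 = 15.264


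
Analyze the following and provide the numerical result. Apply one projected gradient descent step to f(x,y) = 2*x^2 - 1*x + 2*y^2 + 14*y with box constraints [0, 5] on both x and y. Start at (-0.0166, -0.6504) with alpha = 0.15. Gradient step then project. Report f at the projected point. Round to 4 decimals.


Step 1: Compute gradient at (-0.0166, -0.6504).
grad_x = 2*2*-0.0166 - 1 = -1.0664
grad_y = 2*2*-0.6504 + 14 = 11.3984
Step 2: Gradient step.
x_raw = -0.0166 - 0.15*-1.0664 = 0.1434
y_raw = -0.6504 - 0.15*11.3984 = -2.3602
Step 3: Project onto [0, 5].
x_proj = clip(0.1434) = 0.1434
y_proj = clip(-2.3602) = 0.0
Step 4: Evaluate f.
f(0.1434, 0.0) = -0.1023


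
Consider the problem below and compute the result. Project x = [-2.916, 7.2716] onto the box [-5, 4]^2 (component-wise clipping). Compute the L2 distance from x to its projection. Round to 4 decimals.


Project each component onto [-5, 4].
clip(-2.916) = -2.916, clip(7.2716) = 4.0
Projection = [-2.916, 4.0]
Squared diffs: [0.0, 10.7034]
Distance = sqrt(10.7034) = 3.2716


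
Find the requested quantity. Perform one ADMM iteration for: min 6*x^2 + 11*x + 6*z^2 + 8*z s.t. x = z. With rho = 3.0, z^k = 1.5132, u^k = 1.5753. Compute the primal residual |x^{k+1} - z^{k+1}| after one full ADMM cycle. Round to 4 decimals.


ADMM iteration with rho = 3.0, z^k = 1.5132, u^k = 1.5753
Step 1: x-update.
Minimize 6*x^2 + 11*x + (3.0/2)*(x - 1.5132 + 1.5753)^2
FOC: (2*6 + 3.0)*x = -11 + 3.0*(1.5132 - 1.5753)
x^{k+1} = -0.7458
Step 2: z-update.
Minimize 6*z^2 + 8*z + (3.0/2)*(-0.7458 - z + 1.5753)^2
FOC: (2*6 + 3.0)*z = -8 + 3.0*(-0.7458 + 1.5753)
z^{k+1} = -0.3674
Step 3: u-update.
u^{k+1} = 1.5753 - 0.7458 + 0.3674 = 1.197
Step 4: Primal residual = |-0.7458 + 0.3674| = 0.3783


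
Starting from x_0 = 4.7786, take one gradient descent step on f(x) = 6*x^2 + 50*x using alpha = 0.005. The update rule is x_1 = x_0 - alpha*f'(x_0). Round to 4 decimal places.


We compute the gradient at x_0 and apply the update.
f'(x) = 12*x + 50
f'(4.7786) = 12*4.7786 + 50 = 107.3432
x_1 = 4.7786 - 0.005*107.3432 = 4.2419


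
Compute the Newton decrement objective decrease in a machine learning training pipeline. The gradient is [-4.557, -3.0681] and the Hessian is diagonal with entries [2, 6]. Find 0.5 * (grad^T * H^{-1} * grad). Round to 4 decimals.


Step 1: H is diagonal, so H^(-1) * g = [-2.2785, -0.5114].
Step 2: g^T H^(-1) g = sum_i g_i^2 / H_ii
  = (-4.557)^2/2 + (-3.0681)^2/6
  = 10.3831 + 1.5689 = 11.952
Step 3: Objective decrease = 0.5 * g^T H^(-1) g = 5.976


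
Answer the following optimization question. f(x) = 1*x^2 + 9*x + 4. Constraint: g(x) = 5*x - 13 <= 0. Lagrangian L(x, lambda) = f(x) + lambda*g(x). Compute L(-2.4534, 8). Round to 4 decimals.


Step 1: Evaluate f(x).
f(-2.4534) = 1*(-2.4534)^2 + 9*(-2.4534) + 4 = -12.0614
Step 2: Evaluate g(x).
g(-2.4534) = 5*-2.4534 - 13 = -25.267
Step 3: Compute Lagrangian.
L = -12.0614 + 8*-25.267 = -214.1974


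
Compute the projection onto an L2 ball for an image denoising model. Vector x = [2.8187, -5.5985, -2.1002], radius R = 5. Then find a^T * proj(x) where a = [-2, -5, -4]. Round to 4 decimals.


Step 1: Compute ||x|| (intermediates to 6 decimals).
||x|| = sqrt(2.8187^2 + (-5.5985)^2 + (-2.1002)^2) = 6.61053
Step 2: Project.
Since ||x|| > R, scale = R/||x|| = 5/6.61053 = 0.756369, proj(x) = scale * x
proj(x) = [2.131977, -4.234532, -1.588526]
Step 3: Dot product.
a^T * proj(x) = -2*2.131977 - 5*(-4.234532) - 4*(-1.588526) = 23.2628


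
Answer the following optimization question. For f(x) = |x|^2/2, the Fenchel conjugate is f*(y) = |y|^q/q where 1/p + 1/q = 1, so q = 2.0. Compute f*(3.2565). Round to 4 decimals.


The conjugate exponent q satisfies 1/p + 1/q = 1.
p = 2, so q = 2/(2 - 1) = 2.0
|y|^q = 3.2565^2.0 = 10.6048
f*(3.2565) = 10.6048 / 2.0 = 5.3024


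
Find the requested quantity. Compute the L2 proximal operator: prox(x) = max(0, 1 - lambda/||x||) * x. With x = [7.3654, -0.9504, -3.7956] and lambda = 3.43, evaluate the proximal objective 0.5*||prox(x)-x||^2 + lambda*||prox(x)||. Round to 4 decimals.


Step 1: Compute ||x||.
||x|| = 8.3402
Step 2: Compute scaling factor.
scale = max(0, 1 - 3.43/8.3402) = 0.5887
Step 3: prox(x) = [4.3363, -0.5595, -2.2346]
||prox(x)|| = 4.9102
Step 4: Proximal objective.
0.5*||prox-x||^2 = 5.8825
lambda*||prox|| = 16.842
Total = 22.7244


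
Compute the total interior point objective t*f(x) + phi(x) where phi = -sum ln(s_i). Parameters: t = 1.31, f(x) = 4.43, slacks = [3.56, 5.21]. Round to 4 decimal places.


Step 1: Compute log-barrier.
ln values: [1.2698, 1.6506]
phi = -(1.2698 + 1.6506) = -2.9203
Step 2: Compute augmented objective.
t*f(x) = 1.31*4.43 = 5.8033
Total = 5.8033 - 2.9203 = 2.883


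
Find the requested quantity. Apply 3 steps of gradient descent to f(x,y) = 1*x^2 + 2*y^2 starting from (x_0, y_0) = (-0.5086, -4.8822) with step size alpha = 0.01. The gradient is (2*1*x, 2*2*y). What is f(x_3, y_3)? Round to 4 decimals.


Gradient descent on f(x,y) = 1*x^2 + 2*y^2.
Starting point: (-0.5086, -4.8822), alpha = 0.01
Step 1: grad_x = 2*1*-0.5086 = -1.0172, grad_y = 2*2*-4.8822 = -19.5288
  x_1 = -0.5086 - 0.01*-1.0172 = -0.4984
  y_1 = -4.8822 - 0.01*-19.5288 = -4.6869
Step 2: grad_x = 2*1*-0.4984 = -0.9969, grad_y = 2*2*-4.6869 = -18.7476
  x_2 = -0.4984 - 0.01*-0.9969 = -0.4885
  y_2 = -4.6869 - 0.01*-18.7476 = -4.4994
Step 3: grad_x = 2*1*-0.4885 = -0.9769, grad_y = 2*2*-4.4994 = -17.9977
  x_3 = -0.4885 - 0.01*-0.9769 = -0.4787
  y_3 = -4.4994 - 0.01*-17.9977 = -4.3195
f(-0.4787, -4.3195) = 1*(-0.4787)^2 + 2*(-4.3195)^2 = 37.5446


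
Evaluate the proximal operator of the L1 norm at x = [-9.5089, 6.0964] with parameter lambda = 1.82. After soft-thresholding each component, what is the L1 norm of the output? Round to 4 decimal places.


Soft-thresholding with lambda = 1.82:
prox(-9.5089) = sign(-9.5089)*max(|-9.5089| - 1.82, 0) = -7.6889
prox(6.0964) = sign(6.0964)*max(|6.0964| - 1.82, 0) = 4.2764
prox(x) = [-7.6889, 4.2764]
||prox(x)||_1 = 7.6889 + 4.2764 = 11.9653


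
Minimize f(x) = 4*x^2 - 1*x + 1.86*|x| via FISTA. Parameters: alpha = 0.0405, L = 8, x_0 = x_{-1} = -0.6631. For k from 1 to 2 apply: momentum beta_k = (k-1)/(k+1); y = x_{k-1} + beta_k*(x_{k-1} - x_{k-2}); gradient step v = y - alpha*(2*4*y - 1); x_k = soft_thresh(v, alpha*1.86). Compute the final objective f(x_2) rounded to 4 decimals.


FISTA on f(x) = 4*x^2 - 1*x + 1.86*|x|
L = 8, alpha = 0.0405
Iteration 1: beta = 0.0, y = -0.6631 + 0.0*(-0.6631 + 0.6631) = -0.6631
  grad(y) = -6.3048, v = y - alpha*grad = -0.4078
  prox(v) = soft_thresh(-0.4078, 0.0753) = -0.3324
Iteration 2: beta = 0.3333, y = -0.3324 + 0.3333*(-0.3324 + 0.6631) = -0.2222
  grad(y) = -2.7776, v = y - alpha*grad = -0.1097
  prox(v) = soft_thresh(-0.1097, 0.0753) = -0.0344
f(x_2) = 4*(-0.0344)^2 - 1*(-0.0344) + 1.86*|-0.0344| = 0.103


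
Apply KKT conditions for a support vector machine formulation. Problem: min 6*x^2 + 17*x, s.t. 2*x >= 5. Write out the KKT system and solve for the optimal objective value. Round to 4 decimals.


Step 1: Try lambda = 0 (constraint inactive).
x_unc = -17/(2*6) = -1.4167
Check: 2*-1.4167 = -2.8334 < 5 -- violated!
Step 2: Constraint must be active: 2*x = 5
x* = 5/2 = 2.5
lambda = (2*6*2.5 + 17)/2 = 23.5
Step 3: Compute optimal value.
f(x*) = 6*2.5^2 + 17*2.5 = 80.0


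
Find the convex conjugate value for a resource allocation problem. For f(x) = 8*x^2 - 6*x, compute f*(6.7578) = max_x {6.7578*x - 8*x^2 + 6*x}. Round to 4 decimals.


f*(y) = sup_x {y*x - a*x^2 - b*x} = sup_x {(y-b)*x - a*x^2}
FOC: (y - b) - 2a*x = 0 => x* = (y - b)/(2a)
x* = (6.7578 + 6)/(2*8) = 0.7974
f*(6.7578) = (y-b)^2/(4a) = (6.7578 + 6)^2/(4*8)
= 162.7615/32 = 5.0863


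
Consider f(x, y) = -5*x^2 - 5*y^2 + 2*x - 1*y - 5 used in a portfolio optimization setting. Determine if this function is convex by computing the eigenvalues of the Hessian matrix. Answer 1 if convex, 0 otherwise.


The Hessian of f(x,y) = -5*x^2 - 5*y^2 + 2*x - 1*y - 5 is:
H = [[-10, 0], [0, -10]]
Trace = -10 - 10 = -20
Determinant = -10*-10 - (0)^2 = 100
Discriminant = (-20)^2 - 4*100 = 0.0
Eigenvalues: lambda_1 = -10.0, lambda_2 = -10.0
The function is not convex.

0


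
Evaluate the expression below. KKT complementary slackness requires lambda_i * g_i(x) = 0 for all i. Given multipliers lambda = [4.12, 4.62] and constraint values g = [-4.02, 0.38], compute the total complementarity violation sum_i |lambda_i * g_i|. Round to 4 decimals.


KKT complementary slackness check:
lambda_1 * g_1 = 4.12 * -4.02 = -16.5624
lambda_2 * g_2 = 4.62 * 0.38 = 1.7556
Total violation = 16.5624 + 1.7556 = 18.318


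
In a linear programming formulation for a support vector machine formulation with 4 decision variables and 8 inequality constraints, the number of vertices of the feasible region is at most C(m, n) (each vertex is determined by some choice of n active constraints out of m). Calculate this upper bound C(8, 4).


Each vertex corresponds to some choice of n active constraints out of m, so the number of vertices is at most C(m, n) = m! / (n!(m-n)!).
m = 8, n = 4
Numerator: 8 * 7 * 6 * 5
Denominator: 4! = 24
C(8, 4) = 70


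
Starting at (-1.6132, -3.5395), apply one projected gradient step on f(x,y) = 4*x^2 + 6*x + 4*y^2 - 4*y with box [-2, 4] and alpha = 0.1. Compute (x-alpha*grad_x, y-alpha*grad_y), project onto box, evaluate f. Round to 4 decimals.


Step 1: Compute gradient at (-1.6132, -3.5395).
grad_x = 2*4*-1.6132 + 6 = -6.9056
grad_y = 2*4*-3.5395 - 4 = -32.316
Step 2: Gradient step.
x_raw = -1.6132 - 0.1*-6.9056 = -0.9226
y_raw = -3.5395 - 0.1*-32.316 = -0.3079
Step 3: Project onto [-2, 4].
x_proj = clip(-0.9226) = -0.9226
y_proj = clip(-0.3079) = -0.3079
Step 4: Evaluate f.
f(-0.9226, -0.3079) = -0.52


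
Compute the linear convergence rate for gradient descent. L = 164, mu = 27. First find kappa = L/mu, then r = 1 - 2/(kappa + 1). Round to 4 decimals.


Step 1: Compute the condition number.
kappa = L/mu = 164/27 = 6.0741
Step 2: Compute the convergence rate.
r = 1 - 2/(kappa + 1) = 1 - 2*mu/(L + mu) = (L - mu)/(L + mu) = 137/191 = 0.7173


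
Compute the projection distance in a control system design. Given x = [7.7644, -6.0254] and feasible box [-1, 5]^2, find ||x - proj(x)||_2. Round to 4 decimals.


Project each component onto [-1, 5].
clip(7.7644) = 5.0, clip(-6.0254) = -1.0
Projection = [5.0, -1.0]
Squared diffs: [7.6419, 25.2546]
Distance = sqrt(32.8965) = 5.7356


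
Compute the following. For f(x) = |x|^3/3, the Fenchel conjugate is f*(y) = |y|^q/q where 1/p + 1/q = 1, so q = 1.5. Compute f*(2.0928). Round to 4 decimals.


The conjugate exponent q satisfies 1/p + 1/q = 1.
p = 3, so q = 3/(3 - 1) = 1.5
|y|^q = 2.0928^1.5 = 3.0276
f*(2.0928) = 3.0276 / 1.5 = 2.0184


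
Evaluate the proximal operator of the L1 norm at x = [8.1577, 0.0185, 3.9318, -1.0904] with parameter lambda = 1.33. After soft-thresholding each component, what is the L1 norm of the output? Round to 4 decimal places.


Soft-thresholding with lambda = 1.33:
prox(8.1577) = sign(8.1577)*max(|8.1577| - 1.33, 0) = 6.8277
prox(0.0185) = sign(0.0185)*max(|0.0185| - 1.33, 0) = 0.0
prox(3.9318) = sign(3.9318)*max(|3.9318| - 1.33, 0) = 2.6018
prox(-1.0904) = sign(-1.0904)*max(|-1.0904| - 1.33, 0) = 0.0
prox(x) = [6.8277, 0.0, 2.6018, 0.0]
||prox(x)||_1 = 6.8277 + 0.0 + 2.6018 + 0.0 = 9.4295


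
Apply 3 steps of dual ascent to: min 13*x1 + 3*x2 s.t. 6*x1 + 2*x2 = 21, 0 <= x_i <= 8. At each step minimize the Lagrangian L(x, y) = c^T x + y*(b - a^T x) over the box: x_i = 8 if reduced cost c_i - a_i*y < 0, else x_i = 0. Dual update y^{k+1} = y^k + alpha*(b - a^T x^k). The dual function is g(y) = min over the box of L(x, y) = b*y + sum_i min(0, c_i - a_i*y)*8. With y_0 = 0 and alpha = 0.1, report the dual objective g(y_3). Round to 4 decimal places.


Dual ascent for LP: min 13*x1 + 3*x2, 6*x1 + 2*x2 = 21, 0 <= x_i <= 8
Step 1: y^k = 0.0, reduced costs: (13.0, 3.0)
  x^k = (0.0, 0.0), subgradient = b - a^T x = 21.0
  y^{k+1} = 0.0 + 0.1*21.0 = 2.1
Step 2: y^k = 2.1, reduced costs: (0.4, -1.2)
  x^k = (0.0, 8.0), subgradient = b - a^T x = 5.0
  y^{k+1} = 2.1 + 0.1*5.0 = 2.6
Step 3: y^k = 2.6, reduced costs: (-2.6, -2.2)
  x^k = (8.0, 8.0), subgradient = b - a^T x = -43.0
  y^{k+1} = 2.6 + 0.1*-43.0 = -1.7
Dual objective at y_3 = -1.7: reduced costs (23.2, 6.4), box minimizer x = (0.0, 0.0)
g(y_3) = b*y + (c1 - a1*y)*x1 + (c2 - a2*y)*x2 = 21*(-1.7) + 23.2*0.0 + 6.4*0.0 = -35.7 + 0.0 + 0.0 = -35.7


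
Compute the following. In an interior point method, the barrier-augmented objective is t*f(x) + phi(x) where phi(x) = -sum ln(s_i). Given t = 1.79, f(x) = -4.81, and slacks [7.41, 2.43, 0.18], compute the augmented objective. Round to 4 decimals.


Step 1: Compute log-barrier.
ln values: [2.0028, 0.8879, -1.7148]
phi = -(2.0028 + 0.8879 - 1.7148) = -1.1759
Step 2: Compute augmented objective.
t*f(x) = 1.79*-4.81 = -8.6099
Total = -8.6099 - 1.1759 = -9.7858


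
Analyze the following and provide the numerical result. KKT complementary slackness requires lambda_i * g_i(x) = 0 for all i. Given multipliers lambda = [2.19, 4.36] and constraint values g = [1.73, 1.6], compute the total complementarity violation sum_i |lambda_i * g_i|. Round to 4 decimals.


KKT complementary slackness check:
lambda_1 * g_1 = 2.19 * 1.73 = 3.7887
lambda_2 * g_2 = 4.36 * 1.6 = 6.976
Total violation = 3.7887 + 6.976 = 10.7647


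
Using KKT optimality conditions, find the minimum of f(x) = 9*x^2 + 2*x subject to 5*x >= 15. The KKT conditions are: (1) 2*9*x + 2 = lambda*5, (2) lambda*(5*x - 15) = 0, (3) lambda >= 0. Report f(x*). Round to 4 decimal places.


Step 1: Try lambda = 0 (constraint inactive).
x_unc = -2/(2*9) = -0.1111
Check: 5*-0.1111 = -0.5555 < 15 -- violated!
Step 2: Constraint must be active: 5*x = 15
x* = 15/5 = 3.0
lambda = (2*9*3.0 + 2)/5 = 11.2
Step 3: Compute optimal value.
f(x*) = 9*3.0^2 + 2*3.0 = 87.0


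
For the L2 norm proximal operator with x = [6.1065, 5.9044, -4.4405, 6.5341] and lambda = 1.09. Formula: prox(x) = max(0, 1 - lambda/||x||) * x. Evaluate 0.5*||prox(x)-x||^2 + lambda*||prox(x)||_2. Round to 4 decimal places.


Step 1: Compute ||x||.
||x|| = 11.6002
Step 2: Compute scaling factor.
scale = max(0, 1 - 1.09/11.6002) = 0.906
Step 3: prox(x) = [5.5327, 5.3496, -4.0233, 5.9201]
||prox(x)|| = 10.5102
Step 4: Proximal objective.
0.5*||prox-x||^2 = 0.5941
lambda*||prox|| = 11.4561
Total = 12.0501


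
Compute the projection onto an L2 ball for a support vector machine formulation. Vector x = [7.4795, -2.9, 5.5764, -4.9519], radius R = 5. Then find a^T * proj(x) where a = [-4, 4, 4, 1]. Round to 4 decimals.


Step 1: Compute ||x|| (intermediates to 6 decimals).
||x|| = sqrt(7.4795^2 + (-2.9)^2 + 5.5764^2 + (-4.9519)^2) = 10.953103
Step 2: Project.
Since ||x|| > R, scale = R/||x|| = 5/10.953103 = 0.456492, proj(x) = scale * x
proj(x) = [3.414332, -1.323827, 2.545582, -2.260503]
Step 3: Dot product.
a^T * proj(x) = -4*3.414332 + 4*(-1.323827) + 4*2.545582 + 1*(-2.260503) = -11.0308


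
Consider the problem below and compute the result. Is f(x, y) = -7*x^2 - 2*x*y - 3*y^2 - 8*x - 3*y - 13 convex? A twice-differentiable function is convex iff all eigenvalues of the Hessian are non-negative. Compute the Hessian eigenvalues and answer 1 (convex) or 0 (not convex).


The Hessian of f(x,y) = -7*x^2 - 2*x*y - 3*y^2 - 8*x - 3*y - 13 is:
H = [[-14, -2], [-2, -6]]
Trace = -14 - 6 = -20
Determinant = -14*-6 - (-2)^2 = 80
Discriminant = (-20)^2 - 4*80 = 80.0
Eigenvalues: lambda_1 = -14.4721, lambda_2 = -5.5279
The function is not convex.

0


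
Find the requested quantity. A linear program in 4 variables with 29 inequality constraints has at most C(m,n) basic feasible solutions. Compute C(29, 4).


Each vertex corresponds to some choice of n active constraints out of m, so the number of vertices is at most C(m, n) = m! / (n!(m-n)!).
m = 29, n = 4
Numerator: 29 * 28 * 27 * 26
Denominator: 4! = 24
C(29, 4) = 23751


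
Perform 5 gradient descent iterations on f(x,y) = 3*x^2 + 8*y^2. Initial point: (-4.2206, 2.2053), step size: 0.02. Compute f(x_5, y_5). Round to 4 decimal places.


Gradient descent on f(x,y) = 3*x^2 + 8*y^2.
Starting point: (-4.2206, 2.2053), alpha = 0.02
Step 1: grad_x = 2*3*-4.2206 = -25.3236, grad_y = 2*8*2.2053 = 35.2848
  x_1 = -4.2206 - 0.02*-25.3236 = -3.7141
  y_1 = 2.2053 - 0.02*35.2848 = 1.4996
Step 2: grad_x = 2*3*-3.7141 = -22.2848, grad_y = 2*8*1.4996 = 23.9937
  x_2 = -3.7141 - 0.02*-22.2848 = -3.2684
  y_2 = 1.4996 - 0.02*23.9937 = 1.0197
Step 3: grad_x = 2*3*-3.2684 = -19.6106, grad_y = 2*8*1.0197 = 16.3157
  x_3 = -3.2684 - 0.02*-19.6106 = -2.8762
  y_3 = 1.0197 - 0.02*16.3157 = 0.6934
Step 4: grad_x = 2*3*-2.8762 = -17.2573, grad_y = 2*8*0.6934 = 11.0947
  x_4 = -2.8762 - 0.02*-17.2573 = -2.5311
  y_4 = 0.6934 - 0.02*11.0947 = 0.4715
Step 5: grad_x = 2*3*-2.5311 = -15.1864, grad_y = 2*8*0.4715 = 7.5444
  x_5 = -2.5311 - 0.02*-15.1864 = -2.2273
  y_5 = 0.4715 - 0.02*7.5444 = 0.3206
f(-2.2273, 0.3206) = 3*(-2.2273)^2 + 8*0.3206^2 = 15.7057


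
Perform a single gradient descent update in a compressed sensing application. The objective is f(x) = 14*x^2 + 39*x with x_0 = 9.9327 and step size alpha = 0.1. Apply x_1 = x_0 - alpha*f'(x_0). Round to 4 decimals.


We compute the gradient at x_0 and apply the update.
f'(x) = 28*x + 39
f'(9.9327) = 28*9.9327 + 39 = 317.1156
x_1 = 9.9327 - 0.1*317.1156 = -21.7789


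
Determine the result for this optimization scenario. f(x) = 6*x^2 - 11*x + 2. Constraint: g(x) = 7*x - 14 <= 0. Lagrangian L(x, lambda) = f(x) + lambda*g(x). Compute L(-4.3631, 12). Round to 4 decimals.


Step 1: Evaluate f(x).
f(-4.3631) = 6*(-4.3631)^2 - 11*(-4.3631) + 2 = 164.2139
Step 2: Evaluate g(x).
g(-4.3631) = 7*-4.3631 - 14 = -44.5417
Step 3: Compute Lagrangian.
L = 164.2139 + 12*-44.5417 = -370.2865


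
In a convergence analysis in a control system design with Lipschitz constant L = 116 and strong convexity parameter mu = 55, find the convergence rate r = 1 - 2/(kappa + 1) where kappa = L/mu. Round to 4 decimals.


Step 1: Compute the condition number.
kappa = L/mu = 116/55 = 2.1091
Step 2: Compute the convergence rate.
r = 1 - 2/(kappa + 1) = 1 - 2*mu/(L + mu) = (L - mu)/(L + mu) = 61/171 = 0.3567


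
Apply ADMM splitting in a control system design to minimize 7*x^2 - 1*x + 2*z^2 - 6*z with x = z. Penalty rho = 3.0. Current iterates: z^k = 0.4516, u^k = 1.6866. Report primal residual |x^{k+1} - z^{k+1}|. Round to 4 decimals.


ADMM iteration with rho = 3.0, z^k = 0.4516, u^k = 1.6866
Step 1: x-update.
Minimize 7*x^2 - 1*x + (3.0/2)*(x - 0.4516 + 1.6866)^2
FOC: (2*7 + 3.0)*x = 1 + 3.0*(0.4516 - 1.6866)
x^{k+1} = -0.1591
Step 2: z-update.
Minimize 2*z^2 - 6*z + (3.0/2)*(-0.1591 - z + 1.6866)^2
FOC: (2*2 + 3.0)*z = 6 + 3.0*(-0.1591 + 1.6866)
z^{k+1} = 1.5118
Step 3: u-update.
u^{k+1} = 1.6866 - 0.1591 - 1.5118 = 0.0157
Step 4: Primal residual = |-0.1591 - 1.5118| = 1.6709


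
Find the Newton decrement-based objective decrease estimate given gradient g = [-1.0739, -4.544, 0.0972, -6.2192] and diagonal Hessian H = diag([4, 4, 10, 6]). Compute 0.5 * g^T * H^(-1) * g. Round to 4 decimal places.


Step 1: H is diagonal, so H^(-1) * g = [-0.2685, -1.136, 0.0097, -1.0365].
Step 2: g^T H^(-1) g = sum_i g_i^2 / H_ii
  = (-1.0739)^2/4 + (-4.544)^2/4 + (0.0972)^2/10 + (-6.2192)^2/6
  = 0.2883 + 5.162 + 0.0009 + 6.4464 = 11.8977
Step 3: Objective decrease = 0.5 * g^T H^(-1) g = 5.9488


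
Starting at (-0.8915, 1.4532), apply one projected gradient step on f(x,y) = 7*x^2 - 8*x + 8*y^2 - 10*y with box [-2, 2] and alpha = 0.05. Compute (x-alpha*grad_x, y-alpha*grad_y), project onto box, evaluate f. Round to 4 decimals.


Step 1: Compute gradient at (-0.8915, 1.4532).
grad_x = 2*7*-0.8915 - 8 = -20.481
grad_y = 2*8*1.4532 - 10 = 13.2512
Step 2: Gradient step.
x_raw = -0.8915 - 0.05*-20.481 = 0.1326
y_raw = 1.4532 - 0.05*13.2512 = 0.7906
Step 3: Project onto [-2, 2].
x_proj = clip(0.1326) = 0.1326
y_proj = clip(0.7906) = 0.7906
Step 4: Evaluate f.
f(0.1326, 0.7906) = -3.8429


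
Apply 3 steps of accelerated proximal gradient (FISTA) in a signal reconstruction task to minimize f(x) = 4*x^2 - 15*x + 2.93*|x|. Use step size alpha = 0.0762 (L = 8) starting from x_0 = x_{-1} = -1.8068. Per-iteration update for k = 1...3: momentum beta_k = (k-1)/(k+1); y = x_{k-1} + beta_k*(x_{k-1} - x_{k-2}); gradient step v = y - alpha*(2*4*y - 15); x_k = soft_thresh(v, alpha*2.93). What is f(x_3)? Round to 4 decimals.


FISTA on f(x) = 4*x^2 - 15*x + 2.93*|x|
L = 8, alpha = 0.0762
Iteration 1: beta = 0.0, y = -1.8068 + 0.0*(-1.8068 + 1.8068) = -1.8068
  grad(y) = -29.4544, v = y - alpha*grad = 0.4376
  prox(v) = soft_thresh(0.4376, 0.2233) = 0.2144
Iteration 2: beta = 0.3333, y = 0.2144 + 0.3333*(0.2144 + 1.8068) = 0.8881
  grad(y) = -7.8954, v = y - alpha*grad = 1.4897
  prox(v) = soft_thresh(1.4897, 0.2233) = 1.2664
Iteration 3: beta = 0.5, y = 1.2664 + 0.5*(1.2664 - 0.2144) = 1.7925
  grad(y) = -0.6602, v = y - alpha*grad = 1.8428
  prox(v) = soft_thresh(1.8428, 0.2233) = 1.6195
f(x_3) = 4*1.6195^2 - 15*1.6195 + 2.93*|1.6195| = -9.0562


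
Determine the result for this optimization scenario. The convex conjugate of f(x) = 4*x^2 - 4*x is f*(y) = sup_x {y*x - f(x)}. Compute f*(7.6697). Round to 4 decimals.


f*(y) = sup_x {y*x - a*x^2 - b*x} = sup_x {(y-b)*x - a*x^2}
FOC: (y - b) - 2a*x = 0 => x* = (y - b)/(2a)
x* = (7.6697 + 4)/(2*4) = 1.4587
f*(7.6697) = (y-b)^2/(4a) = (7.6697 + 4)^2/(4*4)
= 136.1819/16 = 8.5114


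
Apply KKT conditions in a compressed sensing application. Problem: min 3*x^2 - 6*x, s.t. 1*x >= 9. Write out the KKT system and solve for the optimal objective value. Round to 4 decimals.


Step 1: Try lambda = 0 (constraint inactive).
x_unc = 6/(2*3) = 1.0
Check: 1*1.0 = 1.0 < 9 -- violated!
Step 2: Constraint must be active: 1*x = 9
x* = 9/1 = 9.0
lambda = (2*3*9.0 - 6)/1 = 48.0
Step 3: Compute optimal value.
f(x*) = 3*9.0^2 - 6*9.0 = 189.0


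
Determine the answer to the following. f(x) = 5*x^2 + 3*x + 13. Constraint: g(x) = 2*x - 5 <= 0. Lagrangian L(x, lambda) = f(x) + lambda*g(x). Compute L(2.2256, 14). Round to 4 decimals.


Step 1: Evaluate f(x).
f(2.2256) = 5*2.2256^2 + 3*2.2256 + 13 = 44.4433
Step 2: Evaluate g(x).
g(2.2256) = 2*2.2256 - 5 = -0.5488
Step 3: Compute Lagrangian.
L = 44.4433 + 14*-0.5488 = 36.7601


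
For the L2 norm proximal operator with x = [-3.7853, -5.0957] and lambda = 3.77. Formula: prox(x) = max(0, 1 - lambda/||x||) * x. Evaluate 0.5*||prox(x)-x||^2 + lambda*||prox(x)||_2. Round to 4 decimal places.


Step 1: Compute ||x||.
||x|| = 6.3478
Step 2: Compute scaling factor.
scale = max(0, 1 - 3.77/6.3478) = 0.4061
Step 3: prox(x) = [-1.5372, -2.0693]
||prox(x)|| = 2.5778
Step 4: Proximal objective.
0.5*||prox-x||^2 = 7.1065
lambda*||prox|| = 9.7183
Total = 16.8248


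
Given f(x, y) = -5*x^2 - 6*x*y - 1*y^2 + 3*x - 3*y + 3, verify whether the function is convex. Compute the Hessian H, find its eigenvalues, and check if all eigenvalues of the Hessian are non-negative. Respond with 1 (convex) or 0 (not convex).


The Hessian of f(x,y) = -5*x^2 - 6*x*y - 1*y^2 + 3*x - 3*y + 3 is:
H = [[-10, -6], [-6, -2]]
Trace = -10 - 2 = -12
Determinant = -10*-2 - (-6)^2 = -16
Discriminant = (-12)^2 - 4*-16 = 208.0
Eigenvalues: lambda_1 = -13.2111, lambda_2 = 1.2111
The function is not convex.

0


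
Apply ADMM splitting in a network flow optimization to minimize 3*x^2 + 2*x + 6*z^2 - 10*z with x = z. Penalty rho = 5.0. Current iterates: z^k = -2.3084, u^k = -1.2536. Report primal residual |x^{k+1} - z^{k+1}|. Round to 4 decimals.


ADMM iteration with rho = 5.0, z^k = -2.3084, u^k = -1.2536
Step 1: x-update.
Minimize 3*x^2 + 2*x + (5.0/2)*(x + 2.3084 - 1.2536)^2
FOC: (2*3 + 5.0)*x = -2 + 5.0*(-2.3084 + 1.2536)
x^{k+1} = -0.6613
Step 2: z-update.
Minimize 6*z^2 - 10*z + (5.0/2)*(-0.6613 - z - 1.2536)^2
FOC: (2*6 + 5.0)*z = 10 + 5.0*(-0.6613 - 1.2536)
z^{k+1} = 0.025
Step 3: u-update.
u^{k+1} = -1.2536 - 0.6613 - 0.025 = -1.9399
Step 4: Primal residual = |-0.6613 - 0.025| = 0.6863


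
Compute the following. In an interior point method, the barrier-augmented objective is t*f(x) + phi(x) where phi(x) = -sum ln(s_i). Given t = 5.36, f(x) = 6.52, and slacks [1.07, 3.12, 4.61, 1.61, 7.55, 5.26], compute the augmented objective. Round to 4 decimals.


Step 1: Compute log-barrier.
ln values: [0.0677, 1.1378, 1.5282, 0.4762, 2.0215, 1.6601]
phi = -(0.0677 + 1.1378 + 1.5282 + 0.4762 + 2.0215 + 1.6601) = -6.8916
Step 2: Compute augmented objective.
t*f(x) = 5.36*6.52 = 34.9472
Total = 34.9472 - 6.8916 = 28.0556


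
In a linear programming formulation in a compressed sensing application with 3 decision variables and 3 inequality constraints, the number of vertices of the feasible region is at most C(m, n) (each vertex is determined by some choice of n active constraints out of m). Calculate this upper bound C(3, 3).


Each vertex corresponds to some choice of n active constraints out of m, so the number of vertices is at most C(m, n) = m! / (n!(m-n)!).
m = 3, n = 3
Numerator: 3 * 2 * 1
Denominator: 3! = 6
C(3, 3) = 1


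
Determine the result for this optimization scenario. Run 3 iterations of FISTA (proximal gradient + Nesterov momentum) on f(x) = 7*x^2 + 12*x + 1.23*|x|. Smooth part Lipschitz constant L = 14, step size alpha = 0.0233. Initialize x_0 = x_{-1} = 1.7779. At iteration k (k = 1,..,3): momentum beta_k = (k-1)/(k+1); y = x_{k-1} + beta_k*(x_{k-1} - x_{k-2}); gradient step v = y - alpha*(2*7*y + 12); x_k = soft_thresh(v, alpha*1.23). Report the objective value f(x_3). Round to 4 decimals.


FISTA on f(x) = 7*x^2 + 12*x + 1.23*|x|
L = 14, alpha = 0.0233
Iteration 1: beta = 0.0, y = 1.7779 + 0.0*(1.7779 - 1.7779) = 1.7779
  grad(y) = 36.8906, v = y - alpha*grad = 0.9183
  prox(v) = soft_thresh(0.9183, 0.0287) = 0.8897
Iteration 2: beta = 0.3333, y = 0.8897 + 0.3333*(0.8897 - 1.7779) = 0.5936
  grad(y) = 20.3107, v = y - alpha*grad = 0.1204
  prox(v) = soft_thresh(0.1204, 0.0287) = 0.0917
Iteration 3: beta = 0.5, y = 0.0917 + 0.5*(0.0917 - 0.8897) = -0.3073
  grad(y) = 7.6983, v = y - alpha*grad = -0.4866
  prox(v) = soft_thresh(-0.4866, 0.0287) = -0.458
f(x_3) = 7*(-0.458)^2 + 12*(-0.458) + 1.23*|-0.458| = -3.4642


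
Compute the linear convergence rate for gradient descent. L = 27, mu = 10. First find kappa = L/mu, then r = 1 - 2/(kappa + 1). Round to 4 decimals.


Step 1: Compute the condition number.
kappa = L/mu = 27/10 = 2.7
Step 2: Compute the convergence rate.
r = 1 - 2/(kappa + 1) = 1 - 2*mu/(L + mu) = (L - mu)/(L + mu) = 17/37 = 0.4595


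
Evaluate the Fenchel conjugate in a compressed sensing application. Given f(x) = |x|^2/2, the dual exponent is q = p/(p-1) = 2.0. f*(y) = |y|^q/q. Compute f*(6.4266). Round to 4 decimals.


The conjugate exponent q satisfies 1/p + 1/q = 1.
p = 2, so q = 2/(2 - 1) = 2.0
|y|^q = 6.4266^2.0 = 41.3012
f*(6.4266) = 41.3012 / 2.0 = 20.6506


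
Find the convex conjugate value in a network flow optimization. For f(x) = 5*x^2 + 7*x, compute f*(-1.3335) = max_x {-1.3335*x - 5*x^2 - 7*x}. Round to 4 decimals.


f*(y) = sup_x {y*x - a*x^2 - b*x} = sup_x {(y-b)*x - a*x^2}
FOC: (y - b) - 2a*x = 0 => x* = (y - b)/(2a)
x* = (-1.3335 - 7)/(2*5) = -0.8334
f*(-1.3335) = (y-b)^2/(4a) = (-1.3335 - 7)^2/(4*5)
= 69.4472/20 = 3.4724


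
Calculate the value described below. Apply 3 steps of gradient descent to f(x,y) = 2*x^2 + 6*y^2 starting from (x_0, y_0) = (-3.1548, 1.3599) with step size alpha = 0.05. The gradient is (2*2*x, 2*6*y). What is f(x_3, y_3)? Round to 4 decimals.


Gradient descent on f(x,y) = 2*x^2 + 6*y^2.
Starting point: (-3.1548, 1.3599), alpha = 0.05
Step 1: grad_x = 2*2*-3.1548 = -12.6192, grad_y = 2*6*1.3599 = 16.3188
  x_1 = -3.1548 - 0.05*-12.6192 = -2.5238
  y_1 = 1.3599 - 0.05*16.3188 = 0.544
Step 2: grad_x = 2*2*-2.5238 = -10.0954, grad_y = 2*6*0.544 = 6.5275
  x_2 = -2.5238 - 0.05*-10.0954 = -2.0191
  y_2 = 0.544 - 0.05*6.5275 = 0.2176
Step 3: grad_x = 2*2*-2.0191 = -8.0763, grad_y = 2*6*0.2176 = 2.611
  x_3 = -2.0191 - 0.05*-8.0763 = -1.6153
  y_3 = 0.2176 - 0.05*2.611 = 0.087
f(-1.6153, 0.087) = 2*(-1.6153)^2 + 6*0.087^2 = 5.2636
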